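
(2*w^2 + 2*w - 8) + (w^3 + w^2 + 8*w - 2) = w^3 + 3*w^2 + 10*w - 10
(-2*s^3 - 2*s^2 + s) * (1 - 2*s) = 4*s^4 + 2*s^3 - 4*s^2 + s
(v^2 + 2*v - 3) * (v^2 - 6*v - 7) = v^4 - 4*v^3 - 22*v^2 + 4*v + 21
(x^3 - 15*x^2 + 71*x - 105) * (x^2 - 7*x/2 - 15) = x^5 - 37*x^4/2 + 217*x^3/2 - 257*x^2/2 - 1395*x/2 + 1575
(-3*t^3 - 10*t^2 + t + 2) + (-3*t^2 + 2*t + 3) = -3*t^3 - 13*t^2 + 3*t + 5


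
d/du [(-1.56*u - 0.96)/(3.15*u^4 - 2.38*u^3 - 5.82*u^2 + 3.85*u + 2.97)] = (14.742*u^4 + 4.6704*u^3 - 15.9336*u^2 - 11.1744*u - 0.937200000000001)/(9.9225*u^8 - 14.994*u^7 - 31.0016*u^6 + 51.9582*u^5 + 34.2574*u^4 - 58.9512*u^3 - 19.7483*u^2 + 22.869*u + 8.8209)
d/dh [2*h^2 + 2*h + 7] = 4*h + 2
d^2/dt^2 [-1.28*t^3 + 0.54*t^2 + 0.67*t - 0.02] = 1.08 - 7.68*t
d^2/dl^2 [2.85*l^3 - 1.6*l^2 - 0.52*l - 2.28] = 17.1*l - 3.2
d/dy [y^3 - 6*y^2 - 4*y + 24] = 3*y^2 - 12*y - 4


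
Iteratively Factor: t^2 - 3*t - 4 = (t - 4)*(t + 1)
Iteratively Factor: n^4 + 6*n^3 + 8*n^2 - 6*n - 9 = (n + 3)*(n^3 + 3*n^2 - n - 3) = (n - 1)*(n + 3)*(n^2 + 4*n + 3) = (n - 1)*(n + 1)*(n + 3)*(n + 3)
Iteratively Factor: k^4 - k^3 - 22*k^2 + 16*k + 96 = (k + 4)*(k^3 - 5*k^2 - 2*k + 24) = (k - 3)*(k + 4)*(k^2 - 2*k - 8) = (k - 4)*(k - 3)*(k + 4)*(k + 2)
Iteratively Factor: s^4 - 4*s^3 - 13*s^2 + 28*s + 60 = (s - 3)*(s^3 - s^2 - 16*s - 20) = (s - 3)*(s + 2)*(s^2 - 3*s - 10) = (s - 5)*(s - 3)*(s + 2)*(s + 2)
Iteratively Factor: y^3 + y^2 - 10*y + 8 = (y + 4)*(y^2 - 3*y + 2) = (y - 2)*(y + 4)*(y - 1)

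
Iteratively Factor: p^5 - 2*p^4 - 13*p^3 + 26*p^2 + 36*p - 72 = (p - 2)*(p^4 - 13*p^2 + 36) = (p - 2)*(p + 3)*(p^3 - 3*p^2 - 4*p + 12) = (p - 2)*(p + 2)*(p + 3)*(p^2 - 5*p + 6) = (p - 3)*(p - 2)*(p + 2)*(p + 3)*(p - 2)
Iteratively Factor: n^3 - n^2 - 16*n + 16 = (n - 4)*(n^2 + 3*n - 4) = (n - 4)*(n + 4)*(n - 1)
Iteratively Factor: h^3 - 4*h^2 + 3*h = (h - 3)*(h^2 - h) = h*(h - 3)*(h - 1)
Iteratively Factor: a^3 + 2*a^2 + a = (a + 1)*(a^2 + a) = a*(a + 1)*(a + 1)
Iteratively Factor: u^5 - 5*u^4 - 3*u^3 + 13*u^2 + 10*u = (u)*(u^4 - 5*u^3 - 3*u^2 + 13*u + 10) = u*(u - 2)*(u^3 - 3*u^2 - 9*u - 5) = u*(u - 2)*(u + 1)*(u^2 - 4*u - 5) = u*(u - 2)*(u + 1)^2*(u - 5)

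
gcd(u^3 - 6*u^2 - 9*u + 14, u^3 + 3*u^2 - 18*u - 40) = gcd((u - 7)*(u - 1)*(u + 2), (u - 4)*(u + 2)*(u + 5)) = u + 2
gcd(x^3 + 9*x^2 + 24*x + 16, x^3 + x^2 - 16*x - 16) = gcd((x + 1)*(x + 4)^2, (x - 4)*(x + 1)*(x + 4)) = x^2 + 5*x + 4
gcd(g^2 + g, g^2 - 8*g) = g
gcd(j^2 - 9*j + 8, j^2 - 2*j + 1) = j - 1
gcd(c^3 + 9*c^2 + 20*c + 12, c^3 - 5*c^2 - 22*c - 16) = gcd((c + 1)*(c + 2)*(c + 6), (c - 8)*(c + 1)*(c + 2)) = c^2 + 3*c + 2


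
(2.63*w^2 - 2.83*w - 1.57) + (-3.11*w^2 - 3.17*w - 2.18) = -0.48*w^2 - 6.0*w - 3.75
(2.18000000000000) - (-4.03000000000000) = 6.21000000000000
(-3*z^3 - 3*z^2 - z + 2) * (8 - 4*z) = 12*z^4 - 12*z^3 - 20*z^2 - 16*z + 16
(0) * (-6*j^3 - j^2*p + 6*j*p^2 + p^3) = 0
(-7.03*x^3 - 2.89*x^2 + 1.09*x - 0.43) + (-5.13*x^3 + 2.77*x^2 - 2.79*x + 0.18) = -12.16*x^3 - 0.12*x^2 - 1.7*x - 0.25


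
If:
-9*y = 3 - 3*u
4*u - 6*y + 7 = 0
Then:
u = -9/2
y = -11/6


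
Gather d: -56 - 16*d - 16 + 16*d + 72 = 0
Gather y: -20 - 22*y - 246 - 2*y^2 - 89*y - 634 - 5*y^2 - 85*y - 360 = -7*y^2 - 196*y - 1260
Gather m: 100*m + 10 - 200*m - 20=-100*m - 10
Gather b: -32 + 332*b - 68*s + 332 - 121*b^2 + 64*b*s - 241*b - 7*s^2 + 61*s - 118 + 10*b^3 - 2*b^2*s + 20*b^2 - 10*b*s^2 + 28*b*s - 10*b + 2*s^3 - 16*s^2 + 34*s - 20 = 10*b^3 + b^2*(-2*s - 101) + b*(-10*s^2 + 92*s + 81) + 2*s^3 - 23*s^2 + 27*s + 162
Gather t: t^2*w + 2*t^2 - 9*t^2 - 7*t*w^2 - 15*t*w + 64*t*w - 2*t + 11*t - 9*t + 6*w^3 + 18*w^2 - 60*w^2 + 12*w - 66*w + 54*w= t^2*(w - 7) + t*(-7*w^2 + 49*w) + 6*w^3 - 42*w^2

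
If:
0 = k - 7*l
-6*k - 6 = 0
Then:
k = -1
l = -1/7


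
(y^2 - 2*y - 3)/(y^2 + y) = (y - 3)/y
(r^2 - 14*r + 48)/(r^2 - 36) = (r - 8)/(r + 6)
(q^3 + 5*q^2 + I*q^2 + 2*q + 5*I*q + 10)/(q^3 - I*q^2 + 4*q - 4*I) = (q + 5)/(q - 2*I)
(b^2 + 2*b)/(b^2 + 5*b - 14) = b*(b + 2)/(b^2 + 5*b - 14)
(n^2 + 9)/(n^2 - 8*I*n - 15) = (n + 3*I)/(n - 5*I)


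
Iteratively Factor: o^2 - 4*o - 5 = (o + 1)*(o - 5)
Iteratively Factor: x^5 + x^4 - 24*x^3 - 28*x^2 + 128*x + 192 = (x + 2)*(x^4 - x^3 - 22*x^2 + 16*x + 96) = (x - 3)*(x + 2)*(x^3 + 2*x^2 - 16*x - 32) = (x - 3)*(x + 2)^2*(x^2 - 16) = (x - 4)*(x - 3)*(x + 2)^2*(x + 4)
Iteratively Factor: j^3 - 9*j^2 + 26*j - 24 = (j - 4)*(j^2 - 5*j + 6) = (j - 4)*(j - 2)*(j - 3)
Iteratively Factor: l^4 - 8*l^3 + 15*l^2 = (l)*(l^3 - 8*l^2 + 15*l) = l*(l - 5)*(l^2 - 3*l) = l*(l - 5)*(l - 3)*(l)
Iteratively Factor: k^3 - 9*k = (k + 3)*(k^2 - 3*k) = (k - 3)*(k + 3)*(k)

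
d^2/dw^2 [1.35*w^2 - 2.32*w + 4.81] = 2.70000000000000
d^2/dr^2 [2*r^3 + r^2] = 12*r + 2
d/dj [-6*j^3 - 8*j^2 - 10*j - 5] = -18*j^2 - 16*j - 10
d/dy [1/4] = 0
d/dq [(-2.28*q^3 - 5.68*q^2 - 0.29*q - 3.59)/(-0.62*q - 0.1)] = (2.8272*q^3 + 4.2056*q^2 + 1.136*q - 2.1968)/(0.3844*q^2 + 0.124*q + 0.01)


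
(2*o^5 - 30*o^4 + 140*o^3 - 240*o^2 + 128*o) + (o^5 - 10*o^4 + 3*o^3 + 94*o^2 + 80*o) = 3*o^5 - 40*o^4 + 143*o^3 - 146*o^2 + 208*o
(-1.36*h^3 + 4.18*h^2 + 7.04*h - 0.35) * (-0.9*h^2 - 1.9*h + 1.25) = 1.224*h^5 - 1.178*h^4 - 15.978*h^3 - 7.836*h^2 + 9.465*h - 0.4375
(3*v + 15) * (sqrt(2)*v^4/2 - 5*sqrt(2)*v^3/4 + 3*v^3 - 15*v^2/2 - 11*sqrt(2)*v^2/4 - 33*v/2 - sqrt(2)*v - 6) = 3*sqrt(2)*v^5/2 + 15*sqrt(2)*v^4/4 + 9*v^4 - 27*sqrt(2)*v^3 + 45*v^3/2 - 162*v^2 - 177*sqrt(2)*v^2/4 - 531*v/2 - 15*sqrt(2)*v - 90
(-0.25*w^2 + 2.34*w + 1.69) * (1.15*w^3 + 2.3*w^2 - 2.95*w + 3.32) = -0.2875*w^5 + 2.116*w^4 + 8.063*w^3 - 3.846*w^2 + 2.7833*w + 5.6108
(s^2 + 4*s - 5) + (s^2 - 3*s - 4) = 2*s^2 + s - 9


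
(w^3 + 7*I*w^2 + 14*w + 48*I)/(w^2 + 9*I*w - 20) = (w^3 + 7*I*w^2 + 14*w + 48*I)/(w^2 + 9*I*w - 20)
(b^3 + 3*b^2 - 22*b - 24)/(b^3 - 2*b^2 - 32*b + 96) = (b + 1)/(b - 4)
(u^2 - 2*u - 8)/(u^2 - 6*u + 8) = (u + 2)/(u - 2)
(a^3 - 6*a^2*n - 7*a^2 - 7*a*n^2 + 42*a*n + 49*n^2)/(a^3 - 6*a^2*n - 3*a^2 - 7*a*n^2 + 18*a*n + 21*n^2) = (a - 7)/(a - 3)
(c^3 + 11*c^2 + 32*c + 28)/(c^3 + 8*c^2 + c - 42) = (c^2 + 4*c + 4)/(c^2 + c - 6)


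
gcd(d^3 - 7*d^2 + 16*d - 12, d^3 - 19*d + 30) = d^2 - 5*d + 6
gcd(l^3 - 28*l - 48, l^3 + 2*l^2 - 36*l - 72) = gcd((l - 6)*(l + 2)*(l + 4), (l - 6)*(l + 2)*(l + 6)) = l^2 - 4*l - 12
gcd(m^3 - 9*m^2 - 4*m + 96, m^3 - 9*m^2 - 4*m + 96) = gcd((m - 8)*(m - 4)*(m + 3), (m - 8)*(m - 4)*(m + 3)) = m^3 - 9*m^2 - 4*m + 96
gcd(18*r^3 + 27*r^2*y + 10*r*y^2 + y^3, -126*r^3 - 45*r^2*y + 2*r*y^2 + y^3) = 18*r^2 + 9*r*y + y^2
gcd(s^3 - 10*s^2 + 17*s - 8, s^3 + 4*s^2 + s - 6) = s - 1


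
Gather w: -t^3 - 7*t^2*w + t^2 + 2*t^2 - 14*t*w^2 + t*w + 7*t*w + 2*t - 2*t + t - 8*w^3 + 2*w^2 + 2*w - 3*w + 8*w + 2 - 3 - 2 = -t^3 + 3*t^2 + t - 8*w^3 + w^2*(2 - 14*t) + w*(-7*t^2 + 8*t + 7) - 3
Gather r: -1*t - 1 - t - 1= -2*t - 2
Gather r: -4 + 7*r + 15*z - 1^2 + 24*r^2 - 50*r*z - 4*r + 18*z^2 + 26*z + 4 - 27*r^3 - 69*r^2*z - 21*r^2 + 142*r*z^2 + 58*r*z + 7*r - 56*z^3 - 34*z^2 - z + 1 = -27*r^3 + r^2*(3 - 69*z) + r*(142*z^2 + 8*z + 10) - 56*z^3 - 16*z^2 + 40*z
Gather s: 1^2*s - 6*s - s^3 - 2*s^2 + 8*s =-s^3 - 2*s^2 + 3*s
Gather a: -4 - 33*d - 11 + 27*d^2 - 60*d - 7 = 27*d^2 - 93*d - 22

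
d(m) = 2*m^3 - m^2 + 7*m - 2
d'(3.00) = 55.00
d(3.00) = 64.00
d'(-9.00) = 511.00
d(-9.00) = -1604.00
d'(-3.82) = 102.19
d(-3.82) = -154.82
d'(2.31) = 34.40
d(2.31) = 33.49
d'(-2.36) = 45.14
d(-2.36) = -50.38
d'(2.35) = 35.44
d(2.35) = 34.88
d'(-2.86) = 61.80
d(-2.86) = -76.99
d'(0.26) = 6.89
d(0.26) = -0.21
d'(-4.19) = 120.72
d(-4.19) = -196.01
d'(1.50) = 17.50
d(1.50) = 13.00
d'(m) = 6*m^2 - 2*m + 7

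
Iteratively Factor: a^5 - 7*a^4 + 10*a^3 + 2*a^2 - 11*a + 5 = (a - 1)*(a^4 - 6*a^3 + 4*a^2 + 6*a - 5) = (a - 1)*(a + 1)*(a^3 - 7*a^2 + 11*a - 5) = (a - 1)^2*(a + 1)*(a^2 - 6*a + 5) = (a - 1)^3*(a + 1)*(a - 5)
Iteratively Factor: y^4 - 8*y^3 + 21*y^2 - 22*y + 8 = (y - 1)*(y^3 - 7*y^2 + 14*y - 8) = (y - 1)^2*(y^2 - 6*y + 8) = (y - 4)*(y - 1)^2*(y - 2)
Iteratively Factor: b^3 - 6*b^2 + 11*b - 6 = (b - 2)*(b^2 - 4*b + 3) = (b - 2)*(b - 1)*(b - 3)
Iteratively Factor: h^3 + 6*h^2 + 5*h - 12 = (h + 4)*(h^2 + 2*h - 3) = (h - 1)*(h + 4)*(h + 3)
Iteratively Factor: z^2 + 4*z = (z + 4)*(z)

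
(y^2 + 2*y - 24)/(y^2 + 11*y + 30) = (y - 4)/(y + 5)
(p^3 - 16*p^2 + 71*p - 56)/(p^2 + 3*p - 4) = (p^2 - 15*p + 56)/(p + 4)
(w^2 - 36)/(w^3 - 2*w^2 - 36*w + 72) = 1/(w - 2)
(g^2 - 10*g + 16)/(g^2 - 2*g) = (g - 8)/g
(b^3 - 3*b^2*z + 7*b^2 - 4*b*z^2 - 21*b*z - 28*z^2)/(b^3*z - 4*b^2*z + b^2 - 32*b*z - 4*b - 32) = (-b^3 + 3*b^2*z - 7*b^2 + 4*b*z^2 + 21*b*z + 28*z^2)/(-b^3*z + 4*b^2*z - b^2 + 32*b*z + 4*b + 32)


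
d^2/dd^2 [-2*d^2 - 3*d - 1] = -4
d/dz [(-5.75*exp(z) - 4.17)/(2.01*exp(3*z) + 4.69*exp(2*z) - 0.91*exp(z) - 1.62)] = (23.115*exp(3*z) + 52.1126*exp(2*z) + 39.1146*exp(z) + 5.5203)*exp(z)/(4.0401*exp(6*z) + 18.8538*exp(5*z) + 18.3379*exp(4*z) - 15.0482*exp(3*z) - 14.3675*exp(2*z) + 2.9484*exp(z) + 2.6244)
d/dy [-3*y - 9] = -3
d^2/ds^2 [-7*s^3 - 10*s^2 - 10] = -42*s - 20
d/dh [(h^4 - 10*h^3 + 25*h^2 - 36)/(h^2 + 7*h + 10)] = (2*h^5 + 11*h^4 - 100*h^3 - 125*h^2 + 572*h + 252)/(h^4 + 14*h^3 + 69*h^2 + 140*h + 100)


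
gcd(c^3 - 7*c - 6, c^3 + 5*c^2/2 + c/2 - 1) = c^2 + 3*c + 2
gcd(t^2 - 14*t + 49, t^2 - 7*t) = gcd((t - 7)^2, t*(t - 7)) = t - 7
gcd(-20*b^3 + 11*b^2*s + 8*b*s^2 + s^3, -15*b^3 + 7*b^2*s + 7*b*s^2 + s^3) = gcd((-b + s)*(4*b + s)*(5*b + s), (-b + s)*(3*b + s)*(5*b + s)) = -5*b^2 + 4*b*s + s^2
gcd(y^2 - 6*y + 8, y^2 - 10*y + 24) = y - 4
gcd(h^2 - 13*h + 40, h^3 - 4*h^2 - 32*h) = h - 8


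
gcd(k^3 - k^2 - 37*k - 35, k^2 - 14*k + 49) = k - 7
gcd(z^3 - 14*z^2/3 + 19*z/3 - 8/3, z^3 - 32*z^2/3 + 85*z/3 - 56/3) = z^2 - 11*z/3 + 8/3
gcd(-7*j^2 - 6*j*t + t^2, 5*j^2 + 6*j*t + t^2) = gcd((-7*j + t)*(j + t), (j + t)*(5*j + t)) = j + t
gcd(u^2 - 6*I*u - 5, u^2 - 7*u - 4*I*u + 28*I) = 1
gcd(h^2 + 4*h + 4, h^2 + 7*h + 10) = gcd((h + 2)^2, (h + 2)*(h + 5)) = h + 2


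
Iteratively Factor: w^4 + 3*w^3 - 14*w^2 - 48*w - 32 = (w + 2)*(w^3 + w^2 - 16*w - 16) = (w + 1)*(w + 2)*(w^2 - 16) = (w + 1)*(w + 2)*(w + 4)*(w - 4)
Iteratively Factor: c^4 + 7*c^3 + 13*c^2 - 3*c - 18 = (c - 1)*(c^3 + 8*c^2 + 21*c + 18) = (c - 1)*(c + 3)*(c^2 + 5*c + 6) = (c - 1)*(c + 3)^2*(c + 2)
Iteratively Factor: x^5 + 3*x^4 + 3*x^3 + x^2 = (x)*(x^4 + 3*x^3 + 3*x^2 + x) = x*(x + 1)*(x^3 + 2*x^2 + x) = x*(x + 1)^2*(x^2 + x) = x^2*(x + 1)^2*(x + 1)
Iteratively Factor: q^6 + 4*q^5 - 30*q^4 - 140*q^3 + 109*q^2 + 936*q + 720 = (q + 1)*(q^5 + 3*q^4 - 33*q^3 - 107*q^2 + 216*q + 720) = (q + 1)*(q + 3)*(q^4 - 33*q^2 - 8*q + 240) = (q + 1)*(q + 3)*(q + 4)*(q^3 - 4*q^2 - 17*q + 60) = (q + 1)*(q + 3)*(q + 4)^2*(q^2 - 8*q + 15) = (q - 3)*(q + 1)*(q + 3)*(q + 4)^2*(q - 5)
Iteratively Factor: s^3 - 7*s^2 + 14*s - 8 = (s - 4)*(s^2 - 3*s + 2) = (s - 4)*(s - 1)*(s - 2)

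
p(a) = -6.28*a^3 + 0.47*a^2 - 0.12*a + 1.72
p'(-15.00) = -4253.22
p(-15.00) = 21304.27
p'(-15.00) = -4253.22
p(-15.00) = 21304.27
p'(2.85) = -150.47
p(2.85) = -140.18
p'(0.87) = -13.56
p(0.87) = -2.16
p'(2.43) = -109.08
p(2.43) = -85.91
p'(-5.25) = -524.33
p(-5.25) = 924.04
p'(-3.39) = -219.82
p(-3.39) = 252.19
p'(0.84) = -12.62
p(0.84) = -1.77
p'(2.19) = -88.42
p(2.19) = -62.25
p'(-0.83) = -13.88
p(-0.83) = 5.73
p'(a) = -18.84*a^2 + 0.94*a - 0.12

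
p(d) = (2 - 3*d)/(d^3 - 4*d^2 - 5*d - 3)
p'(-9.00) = -0.00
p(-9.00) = -0.03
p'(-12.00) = 0.00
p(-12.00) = -0.02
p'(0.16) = 1.39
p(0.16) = -0.39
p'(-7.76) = -0.01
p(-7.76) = -0.04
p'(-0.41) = 3.15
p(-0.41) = -1.91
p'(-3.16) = -0.12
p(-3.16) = -0.20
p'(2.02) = 0.06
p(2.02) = 0.19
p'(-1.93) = -0.51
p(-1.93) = -0.50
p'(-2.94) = -0.14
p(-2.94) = -0.22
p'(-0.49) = 2.31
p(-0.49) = -2.13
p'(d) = (2 - 3*d)*(-3*d^2 + 8*d + 5)/(d^3 - 4*d^2 - 5*d - 3)^2 - 3/(d^3 - 4*d^2 - 5*d - 3) = (6*d^3 - 18*d^2 + 16*d + 19)/(d^6 - 8*d^5 + 6*d^4 + 34*d^3 + 49*d^2 + 30*d + 9)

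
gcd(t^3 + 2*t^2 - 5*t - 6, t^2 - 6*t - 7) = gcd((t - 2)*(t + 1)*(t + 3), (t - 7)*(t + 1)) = t + 1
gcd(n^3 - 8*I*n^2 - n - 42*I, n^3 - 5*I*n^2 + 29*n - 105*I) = n^2 - 10*I*n - 21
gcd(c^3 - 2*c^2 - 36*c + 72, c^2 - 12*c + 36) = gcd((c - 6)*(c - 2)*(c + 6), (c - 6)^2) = c - 6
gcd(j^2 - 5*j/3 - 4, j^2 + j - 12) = j - 3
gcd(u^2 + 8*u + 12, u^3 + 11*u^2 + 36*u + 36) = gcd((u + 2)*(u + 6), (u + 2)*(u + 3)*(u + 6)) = u^2 + 8*u + 12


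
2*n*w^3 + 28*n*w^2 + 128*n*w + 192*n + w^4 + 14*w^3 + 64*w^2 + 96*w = (2*n + w)*(w + 4)^2*(w + 6)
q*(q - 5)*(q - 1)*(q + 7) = q^4 + q^3 - 37*q^2 + 35*q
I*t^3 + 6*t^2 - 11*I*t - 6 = (t - 3*I)*(t - 2*I)*(I*t + 1)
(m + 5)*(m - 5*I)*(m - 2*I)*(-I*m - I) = -I*m^4 - 7*m^3 - 6*I*m^3 - 42*m^2 + 5*I*m^2 - 35*m + 60*I*m + 50*I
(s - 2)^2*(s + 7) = s^3 + 3*s^2 - 24*s + 28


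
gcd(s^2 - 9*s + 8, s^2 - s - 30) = 1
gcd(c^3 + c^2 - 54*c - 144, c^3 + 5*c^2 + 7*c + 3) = c + 3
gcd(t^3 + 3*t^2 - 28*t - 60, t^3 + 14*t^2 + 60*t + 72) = t^2 + 8*t + 12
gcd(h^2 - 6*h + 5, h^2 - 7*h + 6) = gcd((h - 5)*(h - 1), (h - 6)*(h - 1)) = h - 1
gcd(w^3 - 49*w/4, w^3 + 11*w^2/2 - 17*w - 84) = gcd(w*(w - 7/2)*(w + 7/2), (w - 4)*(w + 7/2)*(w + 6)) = w + 7/2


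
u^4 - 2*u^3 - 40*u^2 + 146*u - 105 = (u - 5)*(u - 3)*(u - 1)*(u + 7)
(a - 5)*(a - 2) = a^2 - 7*a + 10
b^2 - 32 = (b - 4*sqrt(2))*(b + 4*sqrt(2))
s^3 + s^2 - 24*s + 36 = (s - 3)*(s - 2)*(s + 6)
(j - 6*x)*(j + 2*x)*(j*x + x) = j^3*x - 4*j^2*x^2 + j^2*x - 12*j*x^3 - 4*j*x^2 - 12*x^3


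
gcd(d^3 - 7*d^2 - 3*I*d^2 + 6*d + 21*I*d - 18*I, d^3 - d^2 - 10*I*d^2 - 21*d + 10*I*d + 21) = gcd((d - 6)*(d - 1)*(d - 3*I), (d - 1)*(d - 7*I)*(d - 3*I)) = d^2 + d*(-1 - 3*I) + 3*I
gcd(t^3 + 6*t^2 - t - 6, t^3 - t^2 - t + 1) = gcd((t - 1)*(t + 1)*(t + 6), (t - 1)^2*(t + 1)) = t^2 - 1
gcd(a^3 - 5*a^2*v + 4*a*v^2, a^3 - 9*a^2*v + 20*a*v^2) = -a^2 + 4*a*v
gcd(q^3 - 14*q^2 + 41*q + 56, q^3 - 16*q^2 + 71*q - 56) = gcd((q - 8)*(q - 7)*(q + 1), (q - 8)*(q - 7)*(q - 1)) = q^2 - 15*q + 56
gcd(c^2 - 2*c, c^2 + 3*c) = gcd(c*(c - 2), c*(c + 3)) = c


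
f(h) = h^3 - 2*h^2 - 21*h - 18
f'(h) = 3*h^2 - 4*h - 21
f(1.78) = -56.08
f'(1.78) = -18.61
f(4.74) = -55.98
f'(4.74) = 27.44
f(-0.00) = -18.00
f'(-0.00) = -21.00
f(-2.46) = 6.67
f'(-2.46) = 6.99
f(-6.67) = -263.65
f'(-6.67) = 139.15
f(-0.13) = -15.31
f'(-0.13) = -20.43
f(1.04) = -40.88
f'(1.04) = -21.92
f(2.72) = -69.79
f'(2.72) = -9.68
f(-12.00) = -1782.00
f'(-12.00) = 459.00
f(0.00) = -18.00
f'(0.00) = -21.00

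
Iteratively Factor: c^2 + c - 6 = (c - 2)*(c + 3)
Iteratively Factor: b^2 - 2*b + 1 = (b - 1)*(b - 1)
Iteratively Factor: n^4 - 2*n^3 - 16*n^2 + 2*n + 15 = (n - 1)*(n^3 - n^2 - 17*n - 15) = (n - 5)*(n - 1)*(n^2 + 4*n + 3) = (n - 5)*(n - 1)*(n + 3)*(n + 1)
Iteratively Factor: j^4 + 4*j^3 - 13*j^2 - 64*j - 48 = (j + 4)*(j^3 - 13*j - 12) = (j + 3)*(j + 4)*(j^2 - 3*j - 4) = (j + 1)*(j + 3)*(j + 4)*(j - 4)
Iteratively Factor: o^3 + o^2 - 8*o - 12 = (o - 3)*(o^2 + 4*o + 4) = (o - 3)*(o + 2)*(o + 2)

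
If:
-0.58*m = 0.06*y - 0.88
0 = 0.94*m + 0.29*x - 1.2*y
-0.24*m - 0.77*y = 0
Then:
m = 1.57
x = -7.10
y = -0.49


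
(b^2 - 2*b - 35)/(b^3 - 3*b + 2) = (b^2 - 2*b - 35)/(b^3 - 3*b + 2)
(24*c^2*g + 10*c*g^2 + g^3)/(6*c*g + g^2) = 4*c + g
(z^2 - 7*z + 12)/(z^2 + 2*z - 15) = (z - 4)/(z + 5)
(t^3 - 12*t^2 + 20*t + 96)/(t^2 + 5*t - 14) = (t^3 - 12*t^2 + 20*t + 96)/(t^2 + 5*t - 14)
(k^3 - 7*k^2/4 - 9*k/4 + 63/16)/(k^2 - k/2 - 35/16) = (4*k^2 - 9)/(4*k + 5)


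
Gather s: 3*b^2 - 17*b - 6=3*b^2 - 17*b - 6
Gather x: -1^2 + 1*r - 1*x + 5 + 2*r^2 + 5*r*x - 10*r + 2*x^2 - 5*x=2*r^2 - 9*r + 2*x^2 + x*(5*r - 6) + 4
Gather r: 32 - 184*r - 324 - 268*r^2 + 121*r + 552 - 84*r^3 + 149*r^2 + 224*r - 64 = -84*r^3 - 119*r^2 + 161*r + 196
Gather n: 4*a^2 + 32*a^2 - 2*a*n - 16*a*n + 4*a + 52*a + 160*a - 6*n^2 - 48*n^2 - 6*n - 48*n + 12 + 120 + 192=36*a^2 + 216*a - 54*n^2 + n*(-18*a - 54) + 324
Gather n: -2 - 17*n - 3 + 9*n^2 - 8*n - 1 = 9*n^2 - 25*n - 6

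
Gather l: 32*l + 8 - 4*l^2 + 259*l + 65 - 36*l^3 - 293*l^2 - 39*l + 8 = -36*l^3 - 297*l^2 + 252*l + 81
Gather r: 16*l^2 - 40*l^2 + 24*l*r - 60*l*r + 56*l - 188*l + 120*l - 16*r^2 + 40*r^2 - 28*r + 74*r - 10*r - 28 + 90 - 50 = -24*l^2 - 12*l + 24*r^2 + r*(36 - 36*l) + 12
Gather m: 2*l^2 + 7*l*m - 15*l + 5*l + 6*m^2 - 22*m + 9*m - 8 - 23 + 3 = 2*l^2 - 10*l + 6*m^2 + m*(7*l - 13) - 28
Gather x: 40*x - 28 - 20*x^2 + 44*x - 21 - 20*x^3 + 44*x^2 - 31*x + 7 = -20*x^3 + 24*x^2 + 53*x - 42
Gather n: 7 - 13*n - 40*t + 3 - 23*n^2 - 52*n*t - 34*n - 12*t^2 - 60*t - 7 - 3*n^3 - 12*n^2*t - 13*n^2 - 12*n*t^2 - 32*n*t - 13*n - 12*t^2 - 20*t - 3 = -3*n^3 + n^2*(-12*t - 36) + n*(-12*t^2 - 84*t - 60) - 24*t^2 - 120*t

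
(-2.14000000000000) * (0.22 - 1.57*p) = 3.3598*p - 0.4708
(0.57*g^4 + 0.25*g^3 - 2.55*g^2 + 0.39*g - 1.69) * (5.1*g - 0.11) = 2.907*g^5 + 1.2123*g^4 - 13.0325*g^3 + 2.2695*g^2 - 8.6619*g + 0.1859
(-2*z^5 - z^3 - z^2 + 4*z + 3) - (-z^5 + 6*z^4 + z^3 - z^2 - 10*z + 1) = -z^5 - 6*z^4 - 2*z^3 + 14*z + 2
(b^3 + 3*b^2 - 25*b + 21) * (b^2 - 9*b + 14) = b^5 - 6*b^4 - 38*b^3 + 288*b^2 - 539*b + 294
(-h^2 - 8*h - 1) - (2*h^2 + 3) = -3*h^2 - 8*h - 4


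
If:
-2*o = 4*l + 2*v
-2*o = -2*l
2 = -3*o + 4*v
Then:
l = -2/15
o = -2/15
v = 2/5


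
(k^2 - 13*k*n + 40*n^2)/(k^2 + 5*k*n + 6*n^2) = (k^2 - 13*k*n + 40*n^2)/(k^2 + 5*k*n + 6*n^2)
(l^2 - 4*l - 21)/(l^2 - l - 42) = (l + 3)/(l + 6)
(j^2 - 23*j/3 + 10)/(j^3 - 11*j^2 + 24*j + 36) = (j - 5/3)/(j^2 - 5*j - 6)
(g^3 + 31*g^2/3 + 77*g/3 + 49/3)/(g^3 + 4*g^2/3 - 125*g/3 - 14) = (3*g^2 + 10*g + 7)/(3*g^2 - 17*g - 6)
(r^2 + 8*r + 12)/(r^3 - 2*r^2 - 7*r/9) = 9*(r^2 + 8*r + 12)/(r*(9*r^2 - 18*r - 7))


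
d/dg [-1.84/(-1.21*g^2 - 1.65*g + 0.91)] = (-4.4528*g - 3.036)/(1.21*g^2 + 1.65*g - 0.91)^2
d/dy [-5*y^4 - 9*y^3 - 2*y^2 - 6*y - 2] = -20*y^3 - 27*y^2 - 4*y - 6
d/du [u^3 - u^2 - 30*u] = 3*u^2 - 2*u - 30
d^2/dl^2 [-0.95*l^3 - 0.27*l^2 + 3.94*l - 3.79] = -5.7*l - 0.54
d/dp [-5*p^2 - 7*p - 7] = -10*p - 7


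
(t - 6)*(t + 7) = t^2 + t - 42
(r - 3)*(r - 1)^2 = r^3 - 5*r^2 + 7*r - 3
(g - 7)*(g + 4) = g^2 - 3*g - 28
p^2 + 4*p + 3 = (p + 1)*(p + 3)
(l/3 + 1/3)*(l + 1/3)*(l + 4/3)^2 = l^4/3 + 4*l^3/3 + 17*l^2/9 + 88*l/81 + 16/81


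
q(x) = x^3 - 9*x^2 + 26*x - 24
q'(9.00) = 107.00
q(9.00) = 210.00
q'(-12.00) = 674.00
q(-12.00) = -3360.00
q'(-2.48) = 89.09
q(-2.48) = -159.09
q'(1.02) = 10.76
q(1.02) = -5.78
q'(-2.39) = 86.16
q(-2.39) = -151.20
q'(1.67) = 4.31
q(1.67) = -1.02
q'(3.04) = -1.00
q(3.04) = -0.04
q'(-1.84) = 69.28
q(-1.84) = -108.54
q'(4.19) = 3.25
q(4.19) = 0.50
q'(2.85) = -0.93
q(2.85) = 0.15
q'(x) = 3*x^2 - 18*x + 26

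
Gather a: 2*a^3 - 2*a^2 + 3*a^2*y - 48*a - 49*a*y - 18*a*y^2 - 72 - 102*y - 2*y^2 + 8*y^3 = 2*a^3 + a^2*(3*y - 2) + a*(-18*y^2 - 49*y - 48) + 8*y^3 - 2*y^2 - 102*y - 72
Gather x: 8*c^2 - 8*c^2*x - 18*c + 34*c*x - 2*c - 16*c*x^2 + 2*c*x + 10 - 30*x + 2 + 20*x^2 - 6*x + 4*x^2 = 8*c^2 - 20*c + x^2*(24 - 16*c) + x*(-8*c^2 + 36*c - 36) + 12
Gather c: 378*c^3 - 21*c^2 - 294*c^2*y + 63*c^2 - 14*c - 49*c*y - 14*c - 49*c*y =378*c^3 + c^2*(42 - 294*y) + c*(-98*y - 28)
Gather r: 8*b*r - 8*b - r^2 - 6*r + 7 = -8*b - r^2 + r*(8*b - 6) + 7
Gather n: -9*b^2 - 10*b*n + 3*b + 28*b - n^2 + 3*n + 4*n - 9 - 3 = -9*b^2 + 31*b - n^2 + n*(7 - 10*b) - 12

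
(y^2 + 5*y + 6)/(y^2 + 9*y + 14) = (y + 3)/(y + 7)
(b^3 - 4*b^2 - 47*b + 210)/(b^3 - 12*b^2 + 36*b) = (b^2 + 2*b - 35)/(b*(b - 6))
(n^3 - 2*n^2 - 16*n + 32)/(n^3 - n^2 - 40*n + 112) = (n^2 + 2*n - 8)/(n^2 + 3*n - 28)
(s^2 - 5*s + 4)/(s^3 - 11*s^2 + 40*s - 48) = (s - 1)/(s^2 - 7*s + 12)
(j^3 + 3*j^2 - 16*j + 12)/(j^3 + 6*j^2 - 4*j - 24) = (j - 1)/(j + 2)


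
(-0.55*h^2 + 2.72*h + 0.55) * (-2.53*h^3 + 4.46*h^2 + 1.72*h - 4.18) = 1.3915*h^5 - 9.3346*h^4 + 9.7937*h^3 + 9.4304*h^2 - 10.4236*h - 2.299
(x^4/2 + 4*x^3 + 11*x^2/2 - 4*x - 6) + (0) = x^4/2 + 4*x^3 + 11*x^2/2 - 4*x - 6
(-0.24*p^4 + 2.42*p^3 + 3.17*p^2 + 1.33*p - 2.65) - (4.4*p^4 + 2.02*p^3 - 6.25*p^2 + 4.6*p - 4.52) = -4.64*p^4 + 0.4*p^3 + 9.42*p^2 - 3.27*p + 1.87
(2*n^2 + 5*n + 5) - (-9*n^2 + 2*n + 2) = 11*n^2 + 3*n + 3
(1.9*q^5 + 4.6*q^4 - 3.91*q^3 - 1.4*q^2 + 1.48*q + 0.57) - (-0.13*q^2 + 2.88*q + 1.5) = 1.9*q^5 + 4.6*q^4 - 3.91*q^3 - 1.27*q^2 - 1.4*q - 0.93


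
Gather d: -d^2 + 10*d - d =-d^2 + 9*d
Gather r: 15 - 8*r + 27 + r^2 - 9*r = r^2 - 17*r + 42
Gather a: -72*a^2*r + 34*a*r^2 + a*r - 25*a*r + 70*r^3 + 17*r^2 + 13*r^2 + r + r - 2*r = -72*a^2*r + a*(34*r^2 - 24*r) + 70*r^3 + 30*r^2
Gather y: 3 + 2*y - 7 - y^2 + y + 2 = -y^2 + 3*y - 2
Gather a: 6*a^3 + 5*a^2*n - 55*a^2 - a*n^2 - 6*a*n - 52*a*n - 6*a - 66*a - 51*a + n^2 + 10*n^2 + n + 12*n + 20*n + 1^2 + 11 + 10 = 6*a^3 + a^2*(5*n - 55) + a*(-n^2 - 58*n - 123) + 11*n^2 + 33*n + 22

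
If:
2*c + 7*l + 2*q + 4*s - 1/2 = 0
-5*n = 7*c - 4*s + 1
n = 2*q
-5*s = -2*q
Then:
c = -3*s - 1/7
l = 11/98 - 3*s/7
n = 5*s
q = 5*s/2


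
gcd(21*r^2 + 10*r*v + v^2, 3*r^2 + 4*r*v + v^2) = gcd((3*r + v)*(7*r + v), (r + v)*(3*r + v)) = 3*r + v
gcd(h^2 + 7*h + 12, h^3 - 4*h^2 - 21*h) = h + 3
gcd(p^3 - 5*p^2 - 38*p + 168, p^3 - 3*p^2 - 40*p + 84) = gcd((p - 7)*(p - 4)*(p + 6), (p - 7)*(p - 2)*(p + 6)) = p^2 - p - 42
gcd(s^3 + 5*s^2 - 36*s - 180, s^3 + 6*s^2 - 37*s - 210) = s^2 - s - 30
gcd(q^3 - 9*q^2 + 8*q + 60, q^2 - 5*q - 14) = q + 2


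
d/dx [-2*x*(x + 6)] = -4*x - 12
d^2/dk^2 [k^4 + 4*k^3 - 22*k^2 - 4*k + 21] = 12*k^2 + 24*k - 44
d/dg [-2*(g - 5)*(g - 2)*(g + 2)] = -6*g^2 + 20*g + 8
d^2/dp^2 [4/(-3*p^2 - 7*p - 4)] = 8*(9*p^2 + 21*p - (6*p + 7)^2 + 12)/(3*p^2 + 7*p + 4)^3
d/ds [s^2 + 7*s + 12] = 2*s + 7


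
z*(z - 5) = z^2 - 5*z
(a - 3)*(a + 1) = a^2 - 2*a - 3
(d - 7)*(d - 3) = d^2 - 10*d + 21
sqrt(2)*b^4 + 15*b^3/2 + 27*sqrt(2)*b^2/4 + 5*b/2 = b*(b + sqrt(2))*(b + 5*sqrt(2)/2)*(sqrt(2)*b + 1/2)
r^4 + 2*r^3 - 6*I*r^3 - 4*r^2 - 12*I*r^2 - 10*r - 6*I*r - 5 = (r + 1)^2*(r - 5*I)*(r - I)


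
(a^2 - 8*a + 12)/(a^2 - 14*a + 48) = (a - 2)/(a - 8)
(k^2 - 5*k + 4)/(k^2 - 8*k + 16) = (k - 1)/(k - 4)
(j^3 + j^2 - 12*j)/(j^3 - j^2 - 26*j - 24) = j*(j - 3)/(j^2 - 5*j - 6)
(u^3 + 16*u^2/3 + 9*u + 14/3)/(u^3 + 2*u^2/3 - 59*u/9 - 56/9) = 3*(u + 2)/(3*u - 8)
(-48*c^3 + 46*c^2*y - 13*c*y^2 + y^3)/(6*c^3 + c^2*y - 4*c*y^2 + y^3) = (-8*c + y)/(c + y)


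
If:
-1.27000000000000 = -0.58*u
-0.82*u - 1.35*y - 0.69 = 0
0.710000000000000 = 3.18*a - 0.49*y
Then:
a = -0.06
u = 2.19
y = -1.84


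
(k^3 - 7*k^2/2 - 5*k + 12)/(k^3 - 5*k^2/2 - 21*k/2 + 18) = (k + 2)/(k + 3)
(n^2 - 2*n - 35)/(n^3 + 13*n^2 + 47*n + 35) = (n - 7)/(n^2 + 8*n + 7)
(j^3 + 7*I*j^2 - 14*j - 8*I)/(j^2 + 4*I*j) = j + 3*I - 2/j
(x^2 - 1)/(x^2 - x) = (x + 1)/x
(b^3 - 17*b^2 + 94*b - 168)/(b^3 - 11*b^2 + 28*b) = (b - 6)/b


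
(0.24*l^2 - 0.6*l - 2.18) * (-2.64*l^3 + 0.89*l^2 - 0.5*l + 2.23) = -0.6336*l^5 + 1.7976*l^4 + 5.1012*l^3 - 1.105*l^2 - 0.248*l - 4.8614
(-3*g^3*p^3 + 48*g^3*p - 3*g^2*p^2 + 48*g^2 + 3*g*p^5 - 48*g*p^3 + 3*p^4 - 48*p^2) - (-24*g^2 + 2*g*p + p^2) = -3*g^3*p^3 + 48*g^3*p - 3*g^2*p^2 + 72*g^2 + 3*g*p^5 - 48*g*p^3 - 2*g*p + 3*p^4 - 49*p^2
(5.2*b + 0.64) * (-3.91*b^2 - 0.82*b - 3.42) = -20.332*b^3 - 6.7664*b^2 - 18.3088*b - 2.1888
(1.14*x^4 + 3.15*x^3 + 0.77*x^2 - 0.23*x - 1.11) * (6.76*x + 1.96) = 7.7064*x^5 + 23.5284*x^4 + 11.3792*x^3 - 0.0455999999999999*x^2 - 7.9544*x - 2.1756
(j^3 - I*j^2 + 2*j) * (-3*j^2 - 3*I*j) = -3*j^5 - 9*j^3 - 6*I*j^2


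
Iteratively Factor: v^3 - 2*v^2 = (v - 2)*(v^2) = v*(v - 2)*(v)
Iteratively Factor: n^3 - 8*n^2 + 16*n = (n)*(n^2 - 8*n + 16) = n*(n - 4)*(n - 4)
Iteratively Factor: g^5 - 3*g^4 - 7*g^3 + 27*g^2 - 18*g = (g - 1)*(g^4 - 2*g^3 - 9*g^2 + 18*g) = g*(g - 1)*(g^3 - 2*g^2 - 9*g + 18) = g*(g - 2)*(g - 1)*(g^2 - 9) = g*(g - 3)*(g - 2)*(g - 1)*(g + 3)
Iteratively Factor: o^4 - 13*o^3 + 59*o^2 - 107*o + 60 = (o - 4)*(o^3 - 9*o^2 + 23*o - 15) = (o - 4)*(o - 1)*(o^2 - 8*o + 15) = (o - 5)*(o - 4)*(o - 1)*(o - 3)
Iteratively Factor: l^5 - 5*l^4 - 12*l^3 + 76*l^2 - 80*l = (l - 5)*(l^4 - 12*l^2 + 16*l) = l*(l - 5)*(l^3 - 12*l + 16) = l*(l - 5)*(l - 2)*(l^2 + 2*l - 8) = l*(l - 5)*(l - 2)^2*(l + 4)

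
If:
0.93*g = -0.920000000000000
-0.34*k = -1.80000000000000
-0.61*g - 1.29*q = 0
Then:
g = -0.99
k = 5.29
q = 0.47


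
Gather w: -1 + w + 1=w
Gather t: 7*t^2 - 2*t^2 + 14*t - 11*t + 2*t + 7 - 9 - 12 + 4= 5*t^2 + 5*t - 10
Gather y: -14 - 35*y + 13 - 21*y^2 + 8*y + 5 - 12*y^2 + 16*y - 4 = -33*y^2 - 11*y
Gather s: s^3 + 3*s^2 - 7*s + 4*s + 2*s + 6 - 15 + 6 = s^3 + 3*s^2 - s - 3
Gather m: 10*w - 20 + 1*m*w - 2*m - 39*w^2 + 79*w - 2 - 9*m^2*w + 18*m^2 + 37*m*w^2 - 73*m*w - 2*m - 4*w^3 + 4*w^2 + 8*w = m^2*(18 - 9*w) + m*(37*w^2 - 72*w - 4) - 4*w^3 - 35*w^2 + 97*w - 22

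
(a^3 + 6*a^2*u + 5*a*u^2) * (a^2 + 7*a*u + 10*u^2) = a^5 + 13*a^4*u + 57*a^3*u^2 + 95*a^2*u^3 + 50*a*u^4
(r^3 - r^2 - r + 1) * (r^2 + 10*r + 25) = r^5 + 9*r^4 + 14*r^3 - 34*r^2 - 15*r + 25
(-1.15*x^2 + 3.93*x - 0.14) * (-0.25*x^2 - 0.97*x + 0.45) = 0.2875*x^4 + 0.133*x^3 - 4.2946*x^2 + 1.9043*x - 0.063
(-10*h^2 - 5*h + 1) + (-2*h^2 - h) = -12*h^2 - 6*h + 1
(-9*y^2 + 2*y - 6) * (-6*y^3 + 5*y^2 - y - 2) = 54*y^5 - 57*y^4 + 55*y^3 - 14*y^2 + 2*y + 12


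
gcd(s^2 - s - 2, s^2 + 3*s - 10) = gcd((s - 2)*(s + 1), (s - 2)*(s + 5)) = s - 2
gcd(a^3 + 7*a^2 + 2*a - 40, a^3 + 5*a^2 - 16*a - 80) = a^2 + 9*a + 20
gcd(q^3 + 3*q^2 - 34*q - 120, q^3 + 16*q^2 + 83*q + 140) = q^2 + 9*q + 20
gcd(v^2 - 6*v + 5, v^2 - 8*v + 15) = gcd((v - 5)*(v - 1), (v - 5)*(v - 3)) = v - 5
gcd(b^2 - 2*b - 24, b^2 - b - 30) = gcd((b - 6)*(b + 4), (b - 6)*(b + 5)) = b - 6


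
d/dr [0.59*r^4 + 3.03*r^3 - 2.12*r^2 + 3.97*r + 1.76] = 2.36*r^3 + 9.09*r^2 - 4.24*r + 3.97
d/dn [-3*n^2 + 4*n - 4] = 4 - 6*n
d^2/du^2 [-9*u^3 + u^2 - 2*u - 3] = 2 - 54*u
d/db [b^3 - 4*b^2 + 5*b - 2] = 3*b^2 - 8*b + 5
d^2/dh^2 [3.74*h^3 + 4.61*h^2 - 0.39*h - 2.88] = 22.44*h + 9.22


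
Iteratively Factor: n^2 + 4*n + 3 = (n + 3)*(n + 1)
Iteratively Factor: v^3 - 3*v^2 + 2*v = (v - 2)*(v^2 - v) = v*(v - 2)*(v - 1)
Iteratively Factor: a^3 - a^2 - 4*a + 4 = (a - 2)*(a^2 + a - 2) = (a - 2)*(a - 1)*(a + 2)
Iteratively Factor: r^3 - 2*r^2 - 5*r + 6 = (r - 3)*(r^2 + r - 2) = (r - 3)*(r - 1)*(r + 2)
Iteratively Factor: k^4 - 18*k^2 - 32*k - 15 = (k + 1)*(k^3 - k^2 - 17*k - 15) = (k + 1)^2*(k^2 - 2*k - 15) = (k - 5)*(k + 1)^2*(k + 3)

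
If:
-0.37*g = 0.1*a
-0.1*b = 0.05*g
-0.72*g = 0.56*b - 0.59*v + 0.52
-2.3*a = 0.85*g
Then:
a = 0.00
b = 0.00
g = 0.00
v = 0.88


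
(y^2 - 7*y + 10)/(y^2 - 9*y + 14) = (y - 5)/(y - 7)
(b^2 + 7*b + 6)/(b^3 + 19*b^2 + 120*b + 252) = (b + 1)/(b^2 + 13*b + 42)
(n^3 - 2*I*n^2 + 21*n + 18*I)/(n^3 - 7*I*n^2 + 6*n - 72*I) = (n + I)/(n - 4*I)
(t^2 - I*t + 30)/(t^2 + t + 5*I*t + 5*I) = (t - 6*I)/(t + 1)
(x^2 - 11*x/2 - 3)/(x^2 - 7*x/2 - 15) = (2*x + 1)/(2*x + 5)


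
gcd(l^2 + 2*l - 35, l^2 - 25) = l - 5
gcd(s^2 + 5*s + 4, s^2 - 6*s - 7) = s + 1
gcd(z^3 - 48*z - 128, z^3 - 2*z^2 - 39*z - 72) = z - 8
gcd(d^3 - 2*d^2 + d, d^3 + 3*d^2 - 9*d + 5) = d^2 - 2*d + 1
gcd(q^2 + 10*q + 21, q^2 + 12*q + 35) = q + 7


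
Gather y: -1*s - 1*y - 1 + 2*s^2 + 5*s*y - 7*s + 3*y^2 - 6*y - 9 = 2*s^2 - 8*s + 3*y^2 + y*(5*s - 7) - 10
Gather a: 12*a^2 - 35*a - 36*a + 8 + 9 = 12*a^2 - 71*a + 17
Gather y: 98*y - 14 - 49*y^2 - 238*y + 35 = -49*y^2 - 140*y + 21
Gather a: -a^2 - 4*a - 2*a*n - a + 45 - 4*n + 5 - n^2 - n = -a^2 + a*(-2*n - 5) - n^2 - 5*n + 50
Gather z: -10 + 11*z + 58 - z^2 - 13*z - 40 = -z^2 - 2*z + 8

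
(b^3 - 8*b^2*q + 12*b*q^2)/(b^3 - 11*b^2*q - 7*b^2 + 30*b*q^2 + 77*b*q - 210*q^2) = b*(-b + 2*q)/(-b^2 + 5*b*q + 7*b - 35*q)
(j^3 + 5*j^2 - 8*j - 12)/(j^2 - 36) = (j^2 - j - 2)/(j - 6)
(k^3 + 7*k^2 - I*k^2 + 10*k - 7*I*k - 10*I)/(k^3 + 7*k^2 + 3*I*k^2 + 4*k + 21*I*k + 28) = (k^2 + 7*k + 10)/(k^2 + k*(7 + 4*I) + 28*I)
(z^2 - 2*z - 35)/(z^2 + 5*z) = (z - 7)/z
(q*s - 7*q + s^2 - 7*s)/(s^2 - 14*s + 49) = (q + s)/(s - 7)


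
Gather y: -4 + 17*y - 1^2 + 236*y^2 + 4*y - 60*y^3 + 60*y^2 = -60*y^3 + 296*y^2 + 21*y - 5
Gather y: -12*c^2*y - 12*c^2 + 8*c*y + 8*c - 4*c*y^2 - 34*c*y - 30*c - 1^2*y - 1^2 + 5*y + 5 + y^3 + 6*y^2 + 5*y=-12*c^2 - 22*c + y^3 + y^2*(6 - 4*c) + y*(-12*c^2 - 26*c + 9) + 4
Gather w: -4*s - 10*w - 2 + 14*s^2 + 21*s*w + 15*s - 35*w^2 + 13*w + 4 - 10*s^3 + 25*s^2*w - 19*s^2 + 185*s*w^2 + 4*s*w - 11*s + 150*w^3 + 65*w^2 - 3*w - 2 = -10*s^3 - 5*s^2 + 150*w^3 + w^2*(185*s + 30) + w*(25*s^2 + 25*s)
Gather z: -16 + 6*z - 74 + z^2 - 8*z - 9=z^2 - 2*z - 99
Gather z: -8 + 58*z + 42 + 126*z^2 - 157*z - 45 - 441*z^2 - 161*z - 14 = -315*z^2 - 260*z - 25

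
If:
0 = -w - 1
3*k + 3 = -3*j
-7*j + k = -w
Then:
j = -1/4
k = -3/4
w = -1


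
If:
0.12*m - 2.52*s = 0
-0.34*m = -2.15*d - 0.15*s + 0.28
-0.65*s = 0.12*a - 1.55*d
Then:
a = 36.577519379845*s + 1.68217054263566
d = 3.25116279069767*s + 0.130232558139535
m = 21.0*s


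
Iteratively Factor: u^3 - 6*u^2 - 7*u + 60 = (u + 3)*(u^2 - 9*u + 20) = (u - 4)*(u + 3)*(u - 5)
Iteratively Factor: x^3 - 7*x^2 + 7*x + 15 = (x - 3)*(x^2 - 4*x - 5) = (x - 3)*(x + 1)*(x - 5)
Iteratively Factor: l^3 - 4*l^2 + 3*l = (l)*(l^2 - 4*l + 3) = l*(l - 3)*(l - 1)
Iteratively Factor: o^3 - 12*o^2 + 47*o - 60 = (o - 4)*(o^2 - 8*o + 15) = (o - 5)*(o - 4)*(o - 3)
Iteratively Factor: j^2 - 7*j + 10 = (j - 2)*(j - 5)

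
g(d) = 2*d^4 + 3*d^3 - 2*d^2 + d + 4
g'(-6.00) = -1379.00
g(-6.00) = 1870.00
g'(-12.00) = -12479.00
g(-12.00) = 35992.00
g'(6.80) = 2905.42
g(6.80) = 5137.89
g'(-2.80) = -92.86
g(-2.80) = 42.60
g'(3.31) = 376.48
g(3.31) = 334.26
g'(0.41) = 1.42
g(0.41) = 4.34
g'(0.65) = 4.40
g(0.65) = 4.99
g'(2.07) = 102.24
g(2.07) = 60.83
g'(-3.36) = -187.42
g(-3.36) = 119.17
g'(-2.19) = -31.10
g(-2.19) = 6.71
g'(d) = 8*d^3 + 9*d^2 - 4*d + 1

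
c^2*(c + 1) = c^3 + c^2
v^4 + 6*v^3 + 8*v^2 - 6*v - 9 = (v - 1)*(v + 1)*(v + 3)^2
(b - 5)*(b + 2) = b^2 - 3*b - 10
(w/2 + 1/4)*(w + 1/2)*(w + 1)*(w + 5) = w^4/2 + 7*w^3/2 + 45*w^2/8 + 13*w/4 + 5/8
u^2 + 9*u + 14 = (u + 2)*(u + 7)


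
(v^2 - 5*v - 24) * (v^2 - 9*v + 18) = v^4 - 14*v^3 + 39*v^2 + 126*v - 432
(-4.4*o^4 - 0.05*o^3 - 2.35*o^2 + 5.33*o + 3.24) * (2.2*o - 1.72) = -9.68*o^5 + 7.458*o^4 - 5.084*o^3 + 15.768*o^2 - 2.0396*o - 5.5728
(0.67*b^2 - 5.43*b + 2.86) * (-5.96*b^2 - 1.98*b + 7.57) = -3.9932*b^4 + 31.0362*b^3 - 1.2223*b^2 - 46.7679*b + 21.6502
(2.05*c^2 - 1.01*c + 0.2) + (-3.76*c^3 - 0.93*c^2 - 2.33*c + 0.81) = -3.76*c^3 + 1.12*c^2 - 3.34*c + 1.01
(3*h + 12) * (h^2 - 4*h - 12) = 3*h^3 - 84*h - 144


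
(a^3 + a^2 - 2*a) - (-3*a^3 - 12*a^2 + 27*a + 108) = 4*a^3 + 13*a^2 - 29*a - 108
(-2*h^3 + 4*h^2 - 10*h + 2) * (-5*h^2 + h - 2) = 10*h^5 - 22*h^4 + 58*h^3 - 28*h^2 + 22*h - 4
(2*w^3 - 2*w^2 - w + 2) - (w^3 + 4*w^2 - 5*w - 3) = w^3 - 6*w^2 + 4*w + 5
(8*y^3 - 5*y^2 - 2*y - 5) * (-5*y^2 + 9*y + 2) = -40*y^5 + 97*y^4 - 19*y^3 - 3*y^2 - 49*y - 10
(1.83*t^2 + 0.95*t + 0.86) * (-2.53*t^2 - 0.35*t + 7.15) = -4.6299*t^4 - 3.044*t^3 + 10.5762*t^2 + 6.4915*t + 6.149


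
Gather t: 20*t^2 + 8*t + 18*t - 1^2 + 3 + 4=20*t^2 + 26*t + 6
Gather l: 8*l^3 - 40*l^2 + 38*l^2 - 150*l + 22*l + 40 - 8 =8*l^3 - 2*l^2 - 128*l + 32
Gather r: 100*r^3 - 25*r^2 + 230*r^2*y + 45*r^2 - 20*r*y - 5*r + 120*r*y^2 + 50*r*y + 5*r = 100*r^3 + r^2*(230*y + 20) + r*(120*y^2 + 30*y)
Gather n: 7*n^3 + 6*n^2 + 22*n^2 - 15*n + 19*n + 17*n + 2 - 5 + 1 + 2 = 7*n^3 + 28*n^2 + 21*n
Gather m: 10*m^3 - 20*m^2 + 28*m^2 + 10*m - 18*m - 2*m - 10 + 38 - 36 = 10*m^3 + 8*m^2 - 10*m - 8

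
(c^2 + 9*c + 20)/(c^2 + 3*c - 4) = (c + 5)/(c - 1)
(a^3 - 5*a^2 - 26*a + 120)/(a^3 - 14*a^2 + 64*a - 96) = (a + 5)/(a - 4)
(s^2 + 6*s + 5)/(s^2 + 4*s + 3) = (s + 5)/(s + 3)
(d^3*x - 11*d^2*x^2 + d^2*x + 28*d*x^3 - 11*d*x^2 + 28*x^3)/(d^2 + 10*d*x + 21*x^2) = x*(d^3 - 11*d^2*x + d^2 + 28*d*x^2 - 11*d*x + 28*x^2)/(d^2 + 10*d*x + 21*x^2)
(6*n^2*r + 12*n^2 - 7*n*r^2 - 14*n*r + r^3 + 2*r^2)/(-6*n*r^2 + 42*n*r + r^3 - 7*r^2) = (-n*r - 2*n + r^2 + 2*r)/(r*(r - 7))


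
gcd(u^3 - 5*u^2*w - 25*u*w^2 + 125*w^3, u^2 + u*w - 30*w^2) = u - 5*w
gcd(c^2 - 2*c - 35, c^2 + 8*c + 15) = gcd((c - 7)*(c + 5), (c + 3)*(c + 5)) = c + 5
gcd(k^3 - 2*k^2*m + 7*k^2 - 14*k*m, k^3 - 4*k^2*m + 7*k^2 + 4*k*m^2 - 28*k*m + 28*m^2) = k^2 - 2*k*m + 7*k - 14*m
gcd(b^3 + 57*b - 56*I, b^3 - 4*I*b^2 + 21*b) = b - 7*I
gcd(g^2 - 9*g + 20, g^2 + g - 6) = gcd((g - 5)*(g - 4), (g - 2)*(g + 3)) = 1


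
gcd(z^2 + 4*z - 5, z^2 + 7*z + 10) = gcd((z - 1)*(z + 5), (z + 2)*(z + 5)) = z + 5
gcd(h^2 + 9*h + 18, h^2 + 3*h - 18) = h + 6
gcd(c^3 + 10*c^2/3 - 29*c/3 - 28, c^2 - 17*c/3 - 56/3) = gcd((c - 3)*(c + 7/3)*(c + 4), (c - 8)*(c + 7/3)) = c + 7/3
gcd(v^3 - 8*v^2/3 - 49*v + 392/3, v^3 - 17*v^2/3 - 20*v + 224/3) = v^2 - 29*v/3 + 56/3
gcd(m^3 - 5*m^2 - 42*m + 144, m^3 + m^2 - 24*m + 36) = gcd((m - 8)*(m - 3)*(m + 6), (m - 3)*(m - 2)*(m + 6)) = m^2 + 3*m - 18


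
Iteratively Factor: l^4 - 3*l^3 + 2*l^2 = (l)*(l^3 - 3*l^2 + 2*l) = l*(l - 1)*(l^2 - 2*l) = l*(l - 2)*(l - 1)*(l)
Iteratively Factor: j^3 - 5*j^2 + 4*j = (j)*(j^2 - 5*j + 4) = j*(j - 4)*(j - 1)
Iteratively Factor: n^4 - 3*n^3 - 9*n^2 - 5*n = (n - 5)*(n^3 + 2*n^2 + n) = (n - 5)*(n + 1)*(n^2 + n) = (n - 5)*(n + 1)^2*(n)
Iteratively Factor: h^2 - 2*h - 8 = (h + 2)*(h - 4)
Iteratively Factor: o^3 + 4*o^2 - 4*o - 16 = (o + 2)*(o^2 + 2*o - 8) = (o - 2)*(o + 2)*(o + 4)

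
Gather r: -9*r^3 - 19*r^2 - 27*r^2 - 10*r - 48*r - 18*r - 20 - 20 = -9*r^3 - 46*r^2 - 76*r - 40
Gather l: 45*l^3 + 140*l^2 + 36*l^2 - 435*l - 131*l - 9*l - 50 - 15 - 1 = 45*l^3 + 176*l^2 - 575*l - 66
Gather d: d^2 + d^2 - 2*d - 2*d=2*d^2 - 4*d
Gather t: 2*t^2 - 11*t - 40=2*t^2 - 11*t - 40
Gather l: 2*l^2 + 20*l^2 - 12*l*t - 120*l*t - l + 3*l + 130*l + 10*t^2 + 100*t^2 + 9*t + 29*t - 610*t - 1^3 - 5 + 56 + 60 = 22*l^2 + l*(132 - 132*t) + 110*t^2 - 572*t + 110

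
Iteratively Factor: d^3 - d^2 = (d)*(d^2 - d) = d*(d - 1)*(d)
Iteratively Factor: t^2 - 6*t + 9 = (t - 3)*(t - 3)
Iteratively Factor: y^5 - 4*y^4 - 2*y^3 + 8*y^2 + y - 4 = (y - 1)*(y^4 - 3*y^3 - 5*y^2 + 3*y + 4) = (y - 4)*(y - 1)*(y^3 + y^2 - y - 1) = (y - 4)*(y - 1)*(y + 1)*(y^2 - 1) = (y - 4)*(y - 1)*(y + 1)^2*(y - 1)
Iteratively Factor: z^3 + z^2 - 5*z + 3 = (z + 3)*(z^2 - 2*z + 1) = (z - 1)*(z + 3)*(z - 1)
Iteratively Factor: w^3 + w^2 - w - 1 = (w + 1)*(w^2 - 1) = (w + 1)^2*(w - 1)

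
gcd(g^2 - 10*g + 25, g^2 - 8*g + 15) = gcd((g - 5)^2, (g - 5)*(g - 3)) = g - 5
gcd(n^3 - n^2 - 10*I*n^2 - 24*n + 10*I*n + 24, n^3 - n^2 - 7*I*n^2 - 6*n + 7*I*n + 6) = n^2 + n*(-1 - 6*I) + 6*I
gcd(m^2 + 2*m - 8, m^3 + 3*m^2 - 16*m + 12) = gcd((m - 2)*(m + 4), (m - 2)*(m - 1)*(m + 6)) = m - 2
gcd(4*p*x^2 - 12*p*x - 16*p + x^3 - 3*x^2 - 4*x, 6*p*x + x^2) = 1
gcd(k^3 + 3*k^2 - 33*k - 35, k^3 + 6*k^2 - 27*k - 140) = k^2 + 2*k - 35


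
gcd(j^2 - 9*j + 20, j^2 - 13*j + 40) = j - 5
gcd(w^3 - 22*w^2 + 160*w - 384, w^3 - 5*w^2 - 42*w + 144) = w - 8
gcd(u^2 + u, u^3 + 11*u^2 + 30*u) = u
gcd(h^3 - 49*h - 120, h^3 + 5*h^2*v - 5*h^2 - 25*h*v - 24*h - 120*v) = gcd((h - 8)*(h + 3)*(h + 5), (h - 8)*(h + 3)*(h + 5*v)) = h^2 - 5*h - 24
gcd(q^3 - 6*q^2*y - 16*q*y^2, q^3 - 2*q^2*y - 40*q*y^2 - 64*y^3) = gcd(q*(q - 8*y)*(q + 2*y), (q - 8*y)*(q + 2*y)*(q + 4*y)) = -q^2 + 6*q*y + 16*y^2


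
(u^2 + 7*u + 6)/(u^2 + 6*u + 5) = (u + 6)/(u + 5)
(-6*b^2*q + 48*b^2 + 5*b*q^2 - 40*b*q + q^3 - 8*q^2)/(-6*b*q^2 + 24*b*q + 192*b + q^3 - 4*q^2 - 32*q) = (-6*b^2 + 5*b*q + q^2)/(-6*b*q - 24*b + q^2 + 4*q)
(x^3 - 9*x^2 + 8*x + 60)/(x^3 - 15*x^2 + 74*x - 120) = (x + 2)/(x - 4)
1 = 1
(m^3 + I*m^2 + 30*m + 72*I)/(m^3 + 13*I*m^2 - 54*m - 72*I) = (m - 6*I)/(m + 6*I)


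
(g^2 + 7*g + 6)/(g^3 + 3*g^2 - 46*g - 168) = (g + 1)/(g^2 - 3*g - 28)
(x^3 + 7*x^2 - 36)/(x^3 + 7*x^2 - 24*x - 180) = (x^2 + x - 6)/(x^2 + x - 30)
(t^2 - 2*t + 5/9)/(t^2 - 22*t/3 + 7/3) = (t - 5/3)/(t - 7)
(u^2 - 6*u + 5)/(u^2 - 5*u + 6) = (u^2 - 6*u + 5)/(u^2 - 5*u + 6)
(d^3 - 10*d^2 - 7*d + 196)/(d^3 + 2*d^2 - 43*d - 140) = (d - 7)/(d + 5)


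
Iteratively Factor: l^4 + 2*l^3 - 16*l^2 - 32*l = (l - 4)*(l^3 + 6*l^2 + 8*l) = l*(l - 4)*(l^2 + 6*l + 8) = l*(l - 4)*(l + 4)*(l + 2)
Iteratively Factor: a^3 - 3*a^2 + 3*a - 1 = (a - 1)*(a^2 - 2*a + 1) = (a - 1)^2*(a - 1)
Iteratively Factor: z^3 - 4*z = (z + 2)*(z^2 - 2*z) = (z - 2)*(z + 2)*(z)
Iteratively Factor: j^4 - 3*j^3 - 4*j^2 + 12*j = (j)*(j^3 - 3*j^2 - 4*j + 12) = j*(j - 2)*(j^2 - j - 6) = j*(j - 2)*(j + 2)*(j - 3)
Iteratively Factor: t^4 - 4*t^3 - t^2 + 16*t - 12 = (t - 2)*(t^3 - 2*t^2 - 5*t + 6) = (t - 2)*(t + 2)*(t^2 - 4*t + 3) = (t - 2)*(t - 1)*(t + 2)*(t - 3)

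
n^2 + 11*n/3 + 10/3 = (n + 5/3)*(n + 2)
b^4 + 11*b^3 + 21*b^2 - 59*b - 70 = (b - 2)*(b + 1)*(b + 5)*(b + 7)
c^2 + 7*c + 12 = (c + 3)*(c + 4)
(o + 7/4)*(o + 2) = o^2 + 15*o/4 + 7/2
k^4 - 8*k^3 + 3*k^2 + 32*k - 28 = (k - 7)*(k - 2)*(k - 1)*(k + 2)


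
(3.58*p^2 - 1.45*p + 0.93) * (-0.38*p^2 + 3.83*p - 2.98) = -1.3604*p^4 + 14.2624*p^3 - 16.5753*p^2 + 7.8829*p - 2.7714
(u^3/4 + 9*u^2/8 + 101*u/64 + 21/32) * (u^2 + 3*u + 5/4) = u^5/4 + 15*u^4/8 + 337*u^3/64 + 435*u^2/64 + 1009*u/256 + 105/128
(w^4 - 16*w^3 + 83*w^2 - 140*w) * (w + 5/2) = w^5 - 27*w^4/2 + 43*w^3 + 135*w^2/2 - 350*w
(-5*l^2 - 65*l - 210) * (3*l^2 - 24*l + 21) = -15*l^4 - 75*l^3 + 825*l^2 + 3675*l - 4410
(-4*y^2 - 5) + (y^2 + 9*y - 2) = -3*y^2 + 9*y - 7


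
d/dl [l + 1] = 1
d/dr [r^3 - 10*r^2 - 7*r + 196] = 3*r^2 - 20*r - 7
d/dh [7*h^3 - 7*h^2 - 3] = 7*h*(3*h - 2)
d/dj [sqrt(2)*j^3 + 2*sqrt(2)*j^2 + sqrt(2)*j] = sqrt(2)*(3*j^2 + 4*j + 1)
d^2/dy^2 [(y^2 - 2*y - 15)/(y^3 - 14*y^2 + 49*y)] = 2*(y^4 + 8*y^3 - 90*y^2 + 420*y - 735)/(y^3*(y^4 - 28*y^3 + 294*y^2 - 1372*y + 2401))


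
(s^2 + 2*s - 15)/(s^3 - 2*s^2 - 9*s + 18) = (s + 5)/(s^2 + s - 6)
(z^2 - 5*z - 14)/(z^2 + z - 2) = (z - 7)/(z - 1)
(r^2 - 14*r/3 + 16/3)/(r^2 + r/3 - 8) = (r - 2)/(r + 3)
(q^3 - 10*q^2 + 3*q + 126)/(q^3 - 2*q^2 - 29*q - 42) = (q - 6)/(q + 2)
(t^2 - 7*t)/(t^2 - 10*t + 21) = t/(t - 3)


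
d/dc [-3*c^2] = -6*c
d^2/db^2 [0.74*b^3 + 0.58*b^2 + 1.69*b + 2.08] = 4.44*b + 1.16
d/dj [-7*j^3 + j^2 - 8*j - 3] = -21*j^2 + 2*j - 8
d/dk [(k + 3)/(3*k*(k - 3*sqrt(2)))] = (-k^2 - 6*k + 9*sqrt(2))/(3*k^2*(k^2 - 6*sqrt(2)*k + 18))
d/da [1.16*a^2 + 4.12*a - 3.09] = 2.32*a + 4.12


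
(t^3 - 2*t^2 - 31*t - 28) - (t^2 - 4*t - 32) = t^3 - 3*t^2 - 27*t + 4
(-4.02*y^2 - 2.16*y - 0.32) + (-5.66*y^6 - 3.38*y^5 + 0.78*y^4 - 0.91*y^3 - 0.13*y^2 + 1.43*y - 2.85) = -5.66*y^6 - 3.38*y^5 + 0.78*y^4 - 0.91*y^3 - 4.15*y^2 - 0.73*y - 3.17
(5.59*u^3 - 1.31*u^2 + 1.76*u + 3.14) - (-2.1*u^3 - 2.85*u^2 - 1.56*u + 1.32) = 7.69*u^3 + 1.54*u^2 + 3.32*u + 1.82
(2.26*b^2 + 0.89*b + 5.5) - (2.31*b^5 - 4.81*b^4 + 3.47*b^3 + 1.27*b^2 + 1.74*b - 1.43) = -2.31*b^5 + 4.81*b^4 - 3.47*b^3 + 0.99*b^2 - 0.85*b + 6.93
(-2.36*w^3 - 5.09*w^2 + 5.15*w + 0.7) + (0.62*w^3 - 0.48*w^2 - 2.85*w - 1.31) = -1.74*w^3 - 5.57*w^2 + 2.3*w - 0.61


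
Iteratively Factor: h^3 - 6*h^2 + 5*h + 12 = (h - 4)*(h^2 - 2*h - 3) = (h - 4)*(h + 1)*(h - 3)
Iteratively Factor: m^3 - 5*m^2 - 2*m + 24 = (m - 3)*(m^2 - 2*m - 8) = (m - 3)*(m + 2)*(m - 4)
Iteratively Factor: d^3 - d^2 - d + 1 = (d - 1)*(d^2 - 1) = (d - 1)^2*(d + 1)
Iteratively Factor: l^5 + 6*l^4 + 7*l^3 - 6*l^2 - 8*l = (l + 2)*(l^4 + 4*l^3 - l^2 - 4*l) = (l + 2)*(l + 4)*(l^3 - l) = l*(l + 2)*(l + 4)*(l^2 - 1) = l*(l + 1)*(l + 2)*(l + 4)*(l - 1)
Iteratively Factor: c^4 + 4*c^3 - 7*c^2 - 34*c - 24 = (c - 3)*(c^3 + 7*c^2 + 14*c + 8) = (c - 3)*(c + 2)*(c^2 + 5*c + 4) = (c - 3)*(c + 1)*(c + 2)*(c + 4)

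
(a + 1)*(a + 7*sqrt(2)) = a^2 + a + 7*sqrt(2)*a + 7*sqrt(2)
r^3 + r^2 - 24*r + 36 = (r - 3)*(r - 2)*(r + 6)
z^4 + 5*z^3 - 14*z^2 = z^2*(z - 2)*(z + 7)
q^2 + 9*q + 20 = (q + 4)*(q + 5)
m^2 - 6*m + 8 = (m - 4)*(m - 2)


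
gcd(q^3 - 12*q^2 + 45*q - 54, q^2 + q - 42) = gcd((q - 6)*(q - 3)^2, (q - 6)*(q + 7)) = q - 6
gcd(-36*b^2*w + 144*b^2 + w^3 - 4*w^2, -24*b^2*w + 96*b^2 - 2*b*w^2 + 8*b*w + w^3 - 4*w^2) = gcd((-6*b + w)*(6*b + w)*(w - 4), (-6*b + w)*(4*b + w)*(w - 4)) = -6*b*w + 24*b + w^2 - 4*w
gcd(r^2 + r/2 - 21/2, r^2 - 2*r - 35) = 1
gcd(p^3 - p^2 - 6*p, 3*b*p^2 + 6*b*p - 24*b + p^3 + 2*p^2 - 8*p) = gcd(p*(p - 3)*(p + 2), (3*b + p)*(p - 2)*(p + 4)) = 1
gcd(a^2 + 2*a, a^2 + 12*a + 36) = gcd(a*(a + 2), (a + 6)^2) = 1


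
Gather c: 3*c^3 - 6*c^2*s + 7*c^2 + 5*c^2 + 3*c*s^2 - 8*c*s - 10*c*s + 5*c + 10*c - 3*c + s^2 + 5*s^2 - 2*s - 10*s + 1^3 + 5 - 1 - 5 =3*c^3 + c^2*(12 - 6*s) + c*(3*s^2 - 18*s + 12) + 6*s^2 - 12*s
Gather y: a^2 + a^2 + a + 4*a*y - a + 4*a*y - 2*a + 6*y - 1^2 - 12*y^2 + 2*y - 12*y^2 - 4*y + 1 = 2*a^2 - 2*a - 24*y^2 + y*(8*a + 4)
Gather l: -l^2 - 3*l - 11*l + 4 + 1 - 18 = -l^2 - 14*l - 13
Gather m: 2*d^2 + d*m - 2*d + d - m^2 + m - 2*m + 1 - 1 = 2*d^2 - d - m^2 + m*(d - 1)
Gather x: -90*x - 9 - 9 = -90*x - 18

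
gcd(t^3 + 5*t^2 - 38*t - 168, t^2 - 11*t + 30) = t - 6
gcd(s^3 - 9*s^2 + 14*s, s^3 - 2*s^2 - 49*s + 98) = s^2 - 9*s + 14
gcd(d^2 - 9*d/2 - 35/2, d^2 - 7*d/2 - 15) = d + 5/2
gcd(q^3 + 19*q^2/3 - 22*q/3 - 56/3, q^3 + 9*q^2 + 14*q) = q + 7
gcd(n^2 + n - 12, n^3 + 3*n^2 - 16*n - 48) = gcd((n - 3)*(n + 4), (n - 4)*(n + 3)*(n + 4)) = n + 4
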